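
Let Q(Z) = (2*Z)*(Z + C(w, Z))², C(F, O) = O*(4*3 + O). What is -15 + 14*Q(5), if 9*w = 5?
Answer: 1133985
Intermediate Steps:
w = 5/9 (w = (⅑)*5 = 5/9 ≈ 0.55556)
C(F, O) = O*(12 + O)
Q(Z) = 2*Z*(Z + Z*(12 + Z))² (Q(Z) = (2*Z)*(Z + Z*(12 + Z))² = 2*Z*(Z + Z*(12 + Z))²)
-15 + 14*Q(5) = -15 + 14*(2*5³*(13 + 5)²) = -15 + 14*(2*125*18²) = -15 + 14*(2*125*324) = -15 + 14*81000 = -15 + 1134000 = 1133985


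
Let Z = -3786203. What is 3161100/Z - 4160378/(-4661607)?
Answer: 1016229777034/17649790408221 ≈ 0.057577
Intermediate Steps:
3161100/Z - 4160378/(-4661607) = 3161100/(-3786203) - 4160378/(-4661607) = 3161100*(-1/3786203) - 4160378*(-1/4661607) = -3161100/3786203 + 4160378/4661607 = 1016229777034/17649790408221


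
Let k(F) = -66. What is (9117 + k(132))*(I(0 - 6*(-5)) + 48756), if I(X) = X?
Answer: 441562086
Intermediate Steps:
(9117 + k(132))*(I(0 - 6*(-5)) + 48756) = (9117 - 66)*((0 - 6*(-5)) + 48756) = 9051*((0 + 30) + 48756) = 9051*(30 + 48756) = 9051*48786 = 441562086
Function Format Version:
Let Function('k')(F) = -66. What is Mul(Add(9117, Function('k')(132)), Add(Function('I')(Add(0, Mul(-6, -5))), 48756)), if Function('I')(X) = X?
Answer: 441562086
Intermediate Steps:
Mul(Add(9117, Function('k')(132)), Add(Function('I')(Add(0, Mul(-6, -5))), 48756)) = Mul(Add(9117, -66), Add(Add(0, Mul(-6, -5)), 48756)) = Mul(9051, Add(Add(0, 30), 48756)) = Mul(9051, Add(30, 48756)) = Mul(9051, 48786) = 441562086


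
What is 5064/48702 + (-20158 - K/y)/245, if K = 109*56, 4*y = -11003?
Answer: -1797864828446/21881280995 ≈ -82.165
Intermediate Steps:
y = -11003/4 (y = (1/4)*(-11003) = -11003/4 ≈ -2750.8)
K = 6104
5064/48702 + (-20158 - K/y)/245 = 5064/48702 + (-20158 - 6104/(-11003/4))/245 = 5064*(1/48702) + (-20158 - 6104*(-4)/11003)*(1/245) = 844/8117 + (-20158 - 1*(-24416/11003))*(1/245) = 844/8117 + (-20158 + 24416/11003)*(1/245) = 844/8117 - 221774058/11003*1/245 = 844/8117 - 221774058/2695735 = -1797864828446/21881280995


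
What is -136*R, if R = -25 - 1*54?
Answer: 10744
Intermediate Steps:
R = -79 (R = -25 - 54 = -79)
-136*R = -136*(-79) = 10744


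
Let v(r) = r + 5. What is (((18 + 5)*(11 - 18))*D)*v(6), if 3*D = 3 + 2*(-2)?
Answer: 1771/3 ≈ 590.33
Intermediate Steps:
v(r) = 5 + r
D = -⅓ (D = (3 + 2*(-2))/3 = (3 - 4)/3 = (⅓)*(-1) = -⅓ ≈ -0.33333)
(((18 + 5)*(11 - 18))*D)*v(6) = (((18 + 5)*(11 - 18))*(-⅓))*(5 + 6) = ((23*(-7))*(-⅓))*11 = -161*(-⅓)*11 = (161/3)*11 = 1771/3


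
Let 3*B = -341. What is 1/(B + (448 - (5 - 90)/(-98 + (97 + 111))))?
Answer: 66/22117 ≈ 0.0029841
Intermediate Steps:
B = -341/3 (B = (⅓)*(-341) = -341/3 ≈ -113.67)
1/(B + (448 - (5 - 90)/(-98 + (97 + 111)))) = 1/(-341/3 + (448 - (5 - 90)/(-98 + (97 + 111)))) = 1/(-341/3 + (448 - (-85)/(-98 + 208))) = 1/(-341/3 + (448 - (-85)/110)) = 1/(-341/3 + (448 - 1*(-17/22))) = 1/(-341/3 + (448 + 17/22)) = 1/(-341/3 + 9873/22) = 1/(22117/66) = 66/22117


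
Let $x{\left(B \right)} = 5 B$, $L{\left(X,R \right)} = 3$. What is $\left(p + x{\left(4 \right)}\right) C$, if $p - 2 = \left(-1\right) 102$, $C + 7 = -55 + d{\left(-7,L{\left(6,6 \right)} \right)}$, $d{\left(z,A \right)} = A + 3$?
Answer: $4480$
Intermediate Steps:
$d{\left(z,A \right)} = 3 + A$
$C = -56$ ($C = -7 + \left(-55 + \left(3 + 3\right)\right) = -7 + \left(-55 + 6\right) = -7 - 49 = -56$)
$p = -100$ ($p = 2 - 102 = -100$)
$\left(p + x{\left(4 \right)}\right) C = \left(-100 + 5 \cdot 4\right) \left(-56\right) = \left(-100 + 20\right) \left(-56\right) = \left(-80\right) \left(-56\right) = 4480$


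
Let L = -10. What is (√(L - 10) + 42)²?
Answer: 1744 + 168*I*√5 ≈ 1744.0 + 375.66*I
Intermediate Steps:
(√(L - 10) + 42)² = (√(-10 - 10) + 42)² = (√(-20) + 42)² = (2*I*√5 + 42)² = (42 + 2*I*√5)²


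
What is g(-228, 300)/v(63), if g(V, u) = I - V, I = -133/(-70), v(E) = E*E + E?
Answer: 2299/40320 ≈ 0.057019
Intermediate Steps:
v(E) = E + E**2 (v(E) = E**2 + E = E + E**2)
I = 19/10 (I = -133*(-1/70) = 19/10 ≈ 1.9000)
g(V, u) = 19/10 - V
g(-228, 300)/v(63) = (19/10 - 1*(-228))/((63*(1 + 63))) = (19/10 + 228)/((63*64)) = (2299/10)/4032 = (2299/10)*(1/4032) = 2299/40320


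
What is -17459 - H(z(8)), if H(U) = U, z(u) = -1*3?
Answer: -17456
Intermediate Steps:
z(u) = -3
-17459 - H(z(8)) = -17459 - 1*(-3) = -17459 + 3 = -17456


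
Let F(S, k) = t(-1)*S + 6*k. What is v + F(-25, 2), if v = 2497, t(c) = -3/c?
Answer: 2434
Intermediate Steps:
F(S, k) = 3*S + 6*k (F(S, k) = (-3/(-1))*S + 6*k = (-3*(-1))*S + 6*k = 3*S + 6*k)
v + F(-25, 2) = 2497 + (3*(-25) + 6*2) = 2497 + (-75 + 12) = 2497 - 63 = 2434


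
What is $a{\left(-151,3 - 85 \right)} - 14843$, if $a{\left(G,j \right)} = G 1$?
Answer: $-14994$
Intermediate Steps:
$a{\left(G,j \right)} = G$
$a{\left(-151,3 - 85 \right)} - 14843 = -151 - 14843 = -14994$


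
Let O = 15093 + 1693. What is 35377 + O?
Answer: 52163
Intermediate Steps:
O = 16786
35377 + O = 35377 + 16786 = 52163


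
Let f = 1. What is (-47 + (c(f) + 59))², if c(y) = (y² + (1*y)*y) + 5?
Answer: 361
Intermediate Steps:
c(y) = 5 + 2*y² (c(y) = (y² + y*y) + 5 = (y² + y²) + 5 = 2*y² + 5 = 5 + 2*y²)
(-47 + (c(f) + 59))² = (-47 + ((5 + 2*1²) + 59))² = (-47 + ((5 + 2*1) + 59))² = (-47 + ((5 + 2) + 59))² = (-47 + (7 + 59))² = (-47 + 66)² = 19² = 361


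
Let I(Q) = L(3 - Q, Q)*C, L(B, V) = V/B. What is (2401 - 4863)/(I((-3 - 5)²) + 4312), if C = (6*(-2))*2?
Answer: -75091/132284 ≈ -0.56765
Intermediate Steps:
C = -24 (C = -12*2 = -24)
I(Q) = -24*Q/(3 - Q) (I(Q) = (Q/(3 - Q))*(-24) = -24*Q/(3 - Q))
(2401 - 4863)/(I((-3 - 5)²) + 4312) = (2401 - 4863)/(24*(-3 - 5)²/(-3 + (-3 - 5)²) + 4312) = -2462/(24*(-8)²/(-3 + (-8)²) + 4312) = -2462/(24*64/(-3 + 64) + 4312) = -2462/(24*64/61 + 4312) = -2462/(24*64*(1/61) + 4312) = -2462/(1536/61 + 4312) = -2462/264568/61 = -2462*61/264568 = -75091/132284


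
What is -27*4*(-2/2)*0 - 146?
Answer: -146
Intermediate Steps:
-27*4*(-2/2)*0 - 146 = -27*4*(-2*½)*0 - 146 = -27*4*(-1)*0 - 146 = -(-108)*0 - 146 = -27*0 - 146 = 0 - 146 = -146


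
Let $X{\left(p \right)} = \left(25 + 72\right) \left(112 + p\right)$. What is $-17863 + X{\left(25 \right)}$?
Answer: $-4574$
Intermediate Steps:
$X{\left(p \right)} = 10864 + 97 p$ ($X{\left(p \right)} = 97 \left(112 + p\right) = 10864 + 97 p$)
$-17863 + X{\left(25 \right)} = -17863 + \left(10864 + 97 \cdot 25\right) = -17863 + \left(10864 + 2425\right) = -17863 + 13289 = -4574$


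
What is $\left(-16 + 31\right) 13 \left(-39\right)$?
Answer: $-7605$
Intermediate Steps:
$\left(-16 + 31\right) 13 \left(-39\right) = 15 \cdot 13 \left(-39\right) = 195 \left(-39\right) = -7605$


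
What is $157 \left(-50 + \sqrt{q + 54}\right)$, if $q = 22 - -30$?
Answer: $-7850 + 157 \sqrt{106} \approx -6233.6$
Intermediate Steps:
$q = 52$ ($q = 22 + 30 = 52$)
$157 \left(-50 + \sqrt{q + 54}\right) = 157 \left(-50 + \sqrt{52 + 54}\right) = 157 \left(-50 + \sqrt{106}\right) = -7850 + 157 \sqrt{106}$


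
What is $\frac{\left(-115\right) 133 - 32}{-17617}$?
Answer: $\frac{15327}{17617} \approx 0.87001$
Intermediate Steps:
$\frac{\left(-115\right) 133 - 32}{-17617} = \left(-15295 + \left(-54 + 22\right)\right) \left(- \frac{1}{17617}\right) = \left(-15295 - 32\right) \left(- \frac{1}{17617}\right) = \left(-15327\right) \left(- \frac{1}{17617}\right) = \frac{15327}{17617}$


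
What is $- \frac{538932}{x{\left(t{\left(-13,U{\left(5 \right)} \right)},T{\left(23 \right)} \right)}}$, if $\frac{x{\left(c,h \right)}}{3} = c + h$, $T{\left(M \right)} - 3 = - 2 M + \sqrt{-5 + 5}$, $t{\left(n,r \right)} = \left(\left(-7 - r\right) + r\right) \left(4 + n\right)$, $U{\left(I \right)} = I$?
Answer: $- \frac{44911}{5} \approx -8982.2$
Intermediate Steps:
$t{\left(n,r \right)} = -28 - 7 n$ ($t{\left(n,r \right)} = - 7 \left(4 + n\right) = -28 - 7 n$)
$T{\left(M \right)} = 3 - 2 M$ ($T{\left(M \right)} = 3 - \left(- \sqrt{-5 + 5} + 2 M\right) = 3 - \left(0 + 2 M\right) = 3 + \left(- 2 M + 0\right) = 3 - 2 M$)
$x{\left(c,h \right)} = 3 c + 3 h$ ($x{\left(c,h \right)} = 3 \left(c + h\right) = 3 c + 3 h$)
$- \frac{538932}{x{\left(t{\left(-13,U{\left(5 \right)} \right)},T{\left(23 \right)} \right)}} = - \frac{538932}{3 \left(-28 - -91\right) + 3 \left(3 - 46\right)} = - \frac{538932}{3 \left(-28 + 91\right) + 3 \left(3 - 46\right)} = - \frac{538932}{3 \cdot 63 + 3 \left(-43\right)} = - \frac{538932}{189 - 129} = - \frac{538932}{60} = \left(-538932\right) \frac{1}{60} = - \frac{44911}{5}$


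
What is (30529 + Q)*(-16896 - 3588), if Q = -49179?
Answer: 382026600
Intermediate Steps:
(30529 + Q)*(-16896 - 3588) = (30529 - 49179)*(-16896 - 3588) = -18650*(-20484) = 382026600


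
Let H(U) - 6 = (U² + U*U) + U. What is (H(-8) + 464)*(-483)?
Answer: -284970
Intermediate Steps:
H(U) = 6 + U + 2*U² (H(U) = 6 + ((U² + U*U) + U) = 6 + ((U² + U²) + U) = 6 + (2*U² + U) = 6 + (U + 2*U²) = 6 + U + 2*U²)
(H(-8) + 464)*(-483) = ((6 - 8 + 2*(-8)²) + 464)*(-483) = ((6 - 8 + 2*64) + 464)*(-483) = ((6 - 8 + 128) + 464)*(-483) = (126 + 464)*(-483) = 590*(-483) = -284970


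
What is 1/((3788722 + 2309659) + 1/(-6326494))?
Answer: 6326494/38581370806213 ≈ 1.6398e-7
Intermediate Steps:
1/((3788722 + 2309659) + 1/(-6326494)) = 1/(6098381 - 1/6326494) = 1/(38581370806213/6326494) = 6326494/38581370806213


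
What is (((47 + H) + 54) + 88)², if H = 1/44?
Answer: 69172489/1936 ≈ 35730.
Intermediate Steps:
H = 1/44 ≈ 0.022727
(((47 + H) + 54) + 88)² = (((47 + 1/44) + 54) + 88)² = ((2069/44 + 54) + 88)² = (4445/44 + 88)² = (8317/44)² = 69172489/1936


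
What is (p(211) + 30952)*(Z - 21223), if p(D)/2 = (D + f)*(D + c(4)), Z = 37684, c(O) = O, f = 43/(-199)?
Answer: 398294109108/199 ≈ 2.0015e+9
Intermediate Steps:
f = -43/199 (f = 43*(-1/199) = -43/199 ≈ -0.21608)
p(D) = 2*(4 + D)*(-43/199 + D) (p(D) = 2*((D - 43/199)*(D + 4)) = 2*((-43/199 + D)*(4 + D)) = 2*((4 + D)*(-43/199 + D)) = 2*(4 + D)*(-43/199 + D))
(p(211) + 30952)*(Z - 21223) = ((-344/199 + 2*211² + (1506/199)*211) + 30952)*(37684 - 21223) = ((-344/199 + 2*44521 + 317766/199) + 30952)*16461 = ((-344/199 + 89042 + 317766/199) + 30952)*16461 = (18036780/199 + 30952)*16461 = (24196228/199)*16461 = 398294109108/199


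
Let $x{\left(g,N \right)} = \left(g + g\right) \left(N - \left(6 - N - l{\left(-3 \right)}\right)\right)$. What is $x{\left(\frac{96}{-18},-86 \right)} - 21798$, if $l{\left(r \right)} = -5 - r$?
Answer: $-19878$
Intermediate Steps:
$x{\left(g,N \right)} = 2 g \left(-8 + 2 N\right)$ ($x{\left(g,N \right)} = \left(g + g\right) \left(N + \left(\left(\left(-5 - -3\right) + N\right) - 6\right)\right) = 2 g \left(N + \left(\left(\left(-5 + 3\right) + N\right) - 6\right)\right) = 2 g \left(N + \left(\left(-2 + N\right) - 6\right)\right) = 2 g \left(N + \left(-8 + N\right)\right) = 2 g \left(-8 + 2 N\right)$)
$x{\left(\frac{96}{-18},-86 \right)} - 21798 = 4 \frac{96}{-18} \left(-4 - 86\right) - 21798 = 4 \cdot 96 \left(- \frac{1}{18}\right) \left(-90\right) - 21798 = 4 \left(- \frac{16}{3}\right) \left(-90\right) - 21798 = 1920 - 21798 = -19878$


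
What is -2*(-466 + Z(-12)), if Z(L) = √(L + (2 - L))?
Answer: 932 - 2*√2 ≈ 929.17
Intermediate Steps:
Z(L) = √2
-2*(-466 + Z(-12)) = -2*(-466 + √2) = 932 - 2*√2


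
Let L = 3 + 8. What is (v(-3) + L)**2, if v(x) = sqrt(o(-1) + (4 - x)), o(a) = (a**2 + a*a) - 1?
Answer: 129 + 44*sqrt(2) ≈ 191.23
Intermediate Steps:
o(a) = -1 + 2*a**2 (o(a) = (a**2 + a**2) - 1 = 2*a**2 - 1 = -1 + 2*a**2)
L = 11
v(x) = sqrt(5 - x) (v(x) = sqrt((-1 + 2*(-1)**2) + (4 - x)) = sqrt((-1 + 2*1) + (4 - x)) = sqrt((-1 + 2) + (4 - x)) = sqrt(1 + (4 - x)) = sqrt(5 - x))
(v(-3) + L)**2 = (sqrt(5 - 1*(-3)) + 11)**2 = (sqrt(5 + 3) + 11)**2 = (sqrt(8) + 11)**2 = (2*sqrt(2) + 11)**2 = (11 + 2*sqrt(2))**2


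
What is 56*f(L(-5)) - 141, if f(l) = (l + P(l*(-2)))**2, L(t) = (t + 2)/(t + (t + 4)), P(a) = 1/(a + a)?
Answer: -141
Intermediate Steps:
P(a) = 1/(2*a)
L(t) = (2 + t)/(4 + 2*t) (L(t) = (2 + t)/(t + (4 + t)) = (2 + t)/(4 + 2*t))
f(l) = (l - 1/(4*l))**2 (f(l) = (l + 1/(2*((l*(-2)))))**2 = (l + 1/(2*((-2*l))))**2 = (l + (-1/(2*l))/2)**2 = (l - 1/(4*l))**2)
56*f(L(-5)) - 141 = 56*((-1 + 4*(1/2)**2)**2/(16*2**(-2))) - 141 = 56*((1/16)*4*(-1 + 4*(1/4))**2) - 141 = 56*((1/16)*4*(-1 + 1)**2) - 141 = 56*((1/16)*4*0**2) - 141 = 56*((1/16)*4*0) - 141 = 56*0 - 141 = 0 - 141 = -141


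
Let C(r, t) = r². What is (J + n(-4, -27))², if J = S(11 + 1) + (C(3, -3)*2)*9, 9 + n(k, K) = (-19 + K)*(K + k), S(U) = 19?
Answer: 2553604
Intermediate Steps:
n(k, K) = -9 + (-19 + K)*(K + k)
J = 181 (J = 19 + (3²*2)*9 = 19 + (9*2)*9 = 19 + 18*9 = 19 + 162 = 181)
(J + n(-4, -27))² = (181 + (-9 + (-27)² - 19*(-27) - 19*(-4) - 27*(-4)))² = (181 + (-9 + 729 + 513 + 76 + 108))² = (181 + 1417)² = 1598² = 2553604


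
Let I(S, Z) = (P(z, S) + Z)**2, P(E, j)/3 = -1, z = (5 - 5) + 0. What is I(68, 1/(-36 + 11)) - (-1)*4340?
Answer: 2718276/625 ≈ 4349.2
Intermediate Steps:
z = 0 (z = 0 + 0 = 0)
P(E, j) = -3 (P(E, j) = 3*(-1) = -3)
I(S, Z) = (-3 + Z)**2
I(68, 1/(-36 + 11)) - (-1)*4340 = (-3 + 1/(-36 + 11))**2 - (-1)*4340 = (-3 + 1/(-25))**2 - 1*(-4340) = (-3 - 1/25)**2 + 4340 = (-76/25)**2 + 4340 = 5776/625 + 4340 = 2718276/625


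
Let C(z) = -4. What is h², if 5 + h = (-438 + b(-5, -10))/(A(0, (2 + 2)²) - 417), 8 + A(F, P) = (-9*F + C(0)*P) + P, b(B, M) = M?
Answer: 3674889/223729 ≈ 16.426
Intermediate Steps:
A(F, P) = -8 - 9*F - 3*P (A(F, P) = -8 + ((-9*F - 4*P) + P) = -8 + (-9*F - 3*P) = -8 - 9*F - 3*P)
h = -1917/473 (h = -5 + (-438 - 10)/((-8 - 9*0 - 3*(2 + 2)²) - 417) = -5 - 448/((-8 + 0 - 3*4²) - 417) = -5 - 448/((-8 + 0 - 3*16) - 417) = -5 - 448/((-8 + 0 - 48) - 417) = -5 - 448/(-56 - 417) = -5 - 448/(-473) = -5 - 448*(-1/473) = -5 + 448/473 = -1917/473 ≈ -4.0529)
h² = (-1917/473)² = 3674889/223729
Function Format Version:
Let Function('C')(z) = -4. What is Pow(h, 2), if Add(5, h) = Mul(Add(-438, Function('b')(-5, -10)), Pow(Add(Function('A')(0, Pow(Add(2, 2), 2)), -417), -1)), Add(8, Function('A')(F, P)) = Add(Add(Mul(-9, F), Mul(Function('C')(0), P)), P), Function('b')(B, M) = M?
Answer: Rational(3674889, 223729) ≈ 16.426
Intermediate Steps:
Function('A')(F, P) = Add(-8, Mul(-9, F), Mul(-3, P)) (Function('A')(F, P) = Add(-8, Add(Add(Mul(-9, F), Mul(-4, P)), P)) = Add(-8, Add(Mul(-9, F), Mul(-3, P))) = Add(-8, Mul(-9, F), Mul(-3, P)))
h = Rational(-1917, 473) (h = Add(-5, Mul(Add(-438, -10), Pow(Add(Add(-8, Mul(-9, 0), Mul(-3, Pow(Add(2, 2), 2))), -417), -1))) = Add(-5, Mul(-448, Pow(Add(Add(-8, 0, Mul(-3, Pow(4, 2))), -417), -1))) = Add(-5, Mul(-448, Pow(Add(Add(-8, 0, Mul(-3, 16)), -417), -1))) = Add(-5, Mul(-448, Pow(Add(Add(-8, 0, -48), -417), -1))) = Add(-5, Mul(-448, Pow(Add(-56, -417), -1))) = Add(-5, Mul(-448, Pow(-473, -1))) = Add(-5, Mul(-448, Rational(-1, 473))) = Add(-5, Rational(448, 473)) = Rational(-1917, 473) ≈ -4.0529)
Pow(h, 2) = Pow(Rational(-1917, 473), 2) = Rational(3674889, 223729)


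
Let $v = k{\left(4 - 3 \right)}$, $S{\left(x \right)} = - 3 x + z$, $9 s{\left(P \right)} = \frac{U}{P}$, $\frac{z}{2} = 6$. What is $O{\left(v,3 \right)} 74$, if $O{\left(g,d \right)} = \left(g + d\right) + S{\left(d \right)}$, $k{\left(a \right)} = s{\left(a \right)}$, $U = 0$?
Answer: $444$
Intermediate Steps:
$z = 12$ ($z = 2 \cdot 6 = 12$)
$s{\left(P \right)} = 0$ ($s{\left(P \right)} = \frac{0 \frac{1}{P}}{9} = \frac{1}{9} \cdot 0 = 0$)
$S{\left(x \right)} = 12 - 3 x$ ($S{\left(x \right)} = - 3 x + 12 = 12 - 3 x$)
$k{\left(a \right)} = 0$
$v = 0$
$O{\left(g,d \right)} = 12 + g - 2 d$ ($O{\left(g,d \right)} = \left(g + d\right) - \left(-12 + 3 d\right) = \left(d + g\right) - \left(-12 + 3 d\right) = 12 + g - 2 d$)
$O{\left(v,3 \right)} 74 = \left(12 + 0 - 6\right) 74 = 6 \cdot 74 = 444$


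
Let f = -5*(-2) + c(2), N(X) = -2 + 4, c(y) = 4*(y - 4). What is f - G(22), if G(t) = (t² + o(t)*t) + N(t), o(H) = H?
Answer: -968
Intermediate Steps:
c(y) = -16 + 4*y (c(y) = 4*(-4 + y) = -16 + 4*y)
N(X) = 2
f = 2 (f = -5*(-2) + (-16 + 4*2) = 10 + (-16 + 8) = 10 - 8 = 2)
G(t) = 2 + 2*t² (G(t) = (t² + t*t) + 2 = (t² + t²) + 2 = 2*t² + 2 = 2 + 2*t²)
f - G(22) = 2 - (2 + 2*22²) = 2 - (2 + 2*484) = 2 - (2 + 968) = 2 - 1*970 = 2 - 970 = -968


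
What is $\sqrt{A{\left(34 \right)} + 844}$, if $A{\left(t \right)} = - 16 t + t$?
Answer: $\sqrt{334} \approx 18.276$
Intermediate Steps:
$A{\left(t \right)} = - 15 t$
$\sqrt{A{\left(34 \right)} + 844} = \sqrt{\left(-15\right) 34 + 844} = \sqrt{-510 + 844} = \sqrt{334}$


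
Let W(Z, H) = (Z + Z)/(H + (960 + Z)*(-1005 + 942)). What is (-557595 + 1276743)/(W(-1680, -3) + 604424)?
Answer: 906066551/761523778 ≈ 1.1898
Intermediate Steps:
W(Z, H) = 2*Z/(-60480 + H - 63*Z) (W(Z, H) = (2*Z)/(H + (960 + Z)*(-63)) = (2*Z)/(H + (-60480 - 63*Z)) = (2*Z)/(-60480 + H - 63*Z) = 2*Z/(-60480 + H - 63*Z))
(-557595 + 1276743)/(W(-1680, -3) + 604424) = (-557595 + 1276743)/(2*(-1680)/(-60480 - 3 - 63*(-1680)) + 604424) = 719148/(2*(-1680)/(-60480 - 3 + 105840) + 604424) = 719148/(2*(-1680)/45357 + 604424) = 719148/(2*(-1680)*(1/45357) + 604424) = 719148/(-1120/15119 + 604424) = 719148/(9138285336/15119) = 719148*(15119/9138285336) = 906066551/761523778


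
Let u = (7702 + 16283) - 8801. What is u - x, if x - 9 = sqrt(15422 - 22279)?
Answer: 15175 - I*sqrt(6857) ≈ 15175.0 - 82.807*I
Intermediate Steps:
x = 9 + I*sqrt(6857) (x = 9 + sqrt(15422 - 22279) = 9 + sqrt(-6857) = 9 + I*sqrt(6857) ≈ 9.0 + 82.807*I)
u = 15184 (u = 23985 - 8801 = 15184)
u - x = 15184 - (9 + I*sqrt(6857)) = 15184 + (-9 - I*sqrt(6857)) = 15175 - I*sqrt(6857)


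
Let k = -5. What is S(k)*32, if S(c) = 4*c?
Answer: -640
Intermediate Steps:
S(k)*32 = (4*(-5))*32 = -20*32 = -640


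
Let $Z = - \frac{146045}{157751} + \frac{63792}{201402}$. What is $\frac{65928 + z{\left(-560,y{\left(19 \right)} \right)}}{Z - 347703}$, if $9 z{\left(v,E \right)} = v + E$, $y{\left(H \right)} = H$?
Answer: $- \frac{1046356432474529}{5523509468214702} \approx -0.18944$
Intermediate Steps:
$z{\left(v,E \right)} = \frac{E}{9} + \frac{v}{9}$ ($z{\left(v,E \right)} = \frac{v + E}{9} = \frac{E + v}{9} = \frac{E}{9} + \frac{v}{9}$)
$Z = - \frac{1075027961}{1765075939}$ ($Z = \left(-146045\right) \frac{1}{157751} + 63792 \cdot \frac{1}{201402} = - \frac{146045}{157751} + \frac{3544}{11189} = - \frac{1075027961}{1765075939} \approx -0.60905$)
$\frac{65928 + z{\left(-560,y{\left(19 \right)} \right)}}{Z - 347703} = \frac{65928 + \left(\frac{1}{9} \cdot 19 + \frac{1}{9} \left(-560\right)\right)}{- \frac{1075027961}{1765075939} - 347703} = \frac{65928 + \left(\frac{19}{9} - \frac{560}{9}\right)}{- \frac{613723274246078}{1765075939}} = \left(65928 - \frac{541}{9}\right) \left(- \frac{1765075939}{613723274246078}\right) = \frac{592811}{9} \left(- \frac{1765075939}{613723274246078}\right) = - \frac{1046356432474529}{5523509468214702}$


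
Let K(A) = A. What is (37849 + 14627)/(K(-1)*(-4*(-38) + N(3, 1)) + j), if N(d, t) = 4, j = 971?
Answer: 52476/815 ≈ 64.388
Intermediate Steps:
(37849 + 14627)/(K(-1)*(-4*(-38) + N(3, 1)) + j) = (37849 + 14627)/(-(-4*(-38) + 4) + 971) = 52476/(-(152 + 4) + 971) = 52476/(-1*156 + 971) = 52476/(-156 + 971) = 52476/815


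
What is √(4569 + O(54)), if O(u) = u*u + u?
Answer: √7539 ≈ 86.827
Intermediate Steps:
O(u) = u + u² (O(u) = u² + u = u + u²)
√(4569 + O(54)) = √(4569 + 54*(1 + 54)) = √(4569 + 54*55) = √(4569 + 2970) = √7539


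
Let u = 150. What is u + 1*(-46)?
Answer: 104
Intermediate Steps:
u + 1*(-46) = 150 + 1*(-46) = 150 - 46 = 104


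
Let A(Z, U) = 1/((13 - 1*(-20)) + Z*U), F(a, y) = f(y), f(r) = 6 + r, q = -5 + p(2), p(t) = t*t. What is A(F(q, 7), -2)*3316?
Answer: 3316/7 ≈ 473.71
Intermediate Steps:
p(t) = t²
q = -1 (q = -5 + 2² = -5 + 4 = -1)
F(a, y) = 6 + y
A(Z, U) = 1/(33 + U*Z) (A(Z, U) = 1/((13 + 20) + U*Z) = 1/(33 + U*Z))
A(F(q, 7), -2)*3316 = 3316/(33 - 2*(6 + 7)) = 3316/(33 - 2*13) = 3316/(33 - 26) = 3316/7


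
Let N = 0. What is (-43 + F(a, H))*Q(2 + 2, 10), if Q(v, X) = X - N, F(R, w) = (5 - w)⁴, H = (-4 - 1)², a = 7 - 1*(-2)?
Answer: 1599570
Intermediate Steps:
a = 9 (a = 7 + 2 = 9)
H = 25 (H = (-5)² = 25)
Q(v, X) = X (Q(v, X) = X - 1*0 = X + 0 = X)
(-43 + F(a, H))*Q(2 + 2, 10) = (-43 + (-5 + 25)⁴)*10 = (-43 + 20⁴)*10 = (-43 + 160000)*10 = 159957*10 = 1599570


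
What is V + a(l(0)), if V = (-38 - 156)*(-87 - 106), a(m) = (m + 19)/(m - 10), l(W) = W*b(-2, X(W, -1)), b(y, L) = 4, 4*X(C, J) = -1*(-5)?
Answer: 374401/10 ≈ 37440.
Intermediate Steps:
X(C, J) = 5/4 (X(C, J) = (-1*(-5))/4 = (¼)*5 = 5/4)
l(W) = 4*W (l(W) = W*4 = 4*W)
a(m) = (19 + m)/(-10 + m)
V = 37442 (V = -194*(-193) = 37442)
V + a(l(0)) = 37442 + (19 + 4*0)/(-10 + 4*0) = 37442 + (19 + 0)/(-10 + 0) = 37442 + 19/(-10) = 37442 - ⅒*19 = 37442 - 19/10 = 374401/10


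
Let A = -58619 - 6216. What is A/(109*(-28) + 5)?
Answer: 64835/3047 ≈ 21.278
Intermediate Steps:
A = -64835
A/(109*(-28) + 5) = -64835/(109*(-28) + 5) = -64835/(-3052 + 5) = -64835/(-3047) = -64835*(-1/3047) = 64835/3047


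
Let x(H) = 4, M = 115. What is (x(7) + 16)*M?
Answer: 2300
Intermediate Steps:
(x(7) + 16)*M = (4 + 16)*115 = 20*115 = 2300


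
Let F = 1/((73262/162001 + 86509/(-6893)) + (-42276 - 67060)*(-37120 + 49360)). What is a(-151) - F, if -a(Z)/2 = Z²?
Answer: -9735458890551570227719/213487542005871009 ≈ -45602.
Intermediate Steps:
a(Z) = -2*Z²
F = -159524699/213487542005871009 (F = 1/((73262*(1/162001) + 86509*(-1/6893)) - 109336*12240) = 1/((10466/23143 - 86509/6893) - 1338272640) = 1/(-1929935649/159524699 - 1338272640) = 1/(-213487542005871009/159524699) = -159524699/213487542005871009 ≈ -7.4723e-10)
a(-151) - F = -2*(-151)² - 1*(-159524699/213487542005871009) = -2*22801 + 159524699/213487542005871009 = -45602 + 159524699/213487542005871009 = -9735458890551570227719/213487542005871009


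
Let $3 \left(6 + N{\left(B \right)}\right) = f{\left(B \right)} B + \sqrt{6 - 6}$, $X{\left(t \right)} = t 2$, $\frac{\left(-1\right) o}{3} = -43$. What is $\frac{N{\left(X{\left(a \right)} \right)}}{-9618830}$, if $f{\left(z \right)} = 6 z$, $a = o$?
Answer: $- \frac{66561}{4809415} \approx -0.01384$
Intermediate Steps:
$o = 129$ ($o = \left(-3\right) \left(-43\right) = 129$)
$a = 129$
$X{\left(t \right)} = 2 t$
$N{\left(B \right)} = -6 + 2 B^{2}$ ($N{\left(B \right)} = -6 + \frac{6 B B + \sqrt{6 - 6}}{3} = -6 + \frac{6 B^{2} + \sqrt{0}}{3} = -6 + \frac{6 B^{2} + 0}{3} = -6 + \frac{6 B^{2}}{3} = -6 + 2 B^{2}$)
$\frac{N{\left(X{\left(a \right)} \right)}}{-9618830} = \frac{-6 + 2 \left(2 \cdot 129\right)^{2}}{-9618830} = \left(-6 + 2 \cdot 258^{2}\right) \left(- \frac{1}{9618830}\right) = \left(-6 + 2 \cdot 66564\right) \left(- \frac{1}{9618830}\right) = \left(-6 + 133128\right) \left(- \frac{1}{9618830}\right) = 133122 \left(- \frac{1}{9618830}\right) = - \frac{66561}{4809415}$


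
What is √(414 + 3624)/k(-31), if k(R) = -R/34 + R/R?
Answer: 34*√4038/65 ≈ 33.239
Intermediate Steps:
k(R) = 1 - R/34 (k(R) = -R*(1/34) + 1 = -R/34 + 1 = 1 - R/34)
√(414 + 3624)/k(-31) = √(414 + 3624)/(1 - 1/34*(-31)) = √4038/(1 + 31/34) = √4038/(65/34) = √4038*(34/65) = 34*√4038/65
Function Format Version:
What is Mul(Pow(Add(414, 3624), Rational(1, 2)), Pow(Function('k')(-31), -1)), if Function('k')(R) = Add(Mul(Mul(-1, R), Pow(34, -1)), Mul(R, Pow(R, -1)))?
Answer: Mul(Rational(34, 65), Pow(4038, Rational(1, 2))) ≈ 33.239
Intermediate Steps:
Function('k')(R) = Add(1, Mul(Rational(-1, 34), R)) (Function('k')(R) = Add(Mul(Mul(-1, R), Rational(1, 34)), 1) = Add(Mul(Rational(-1, 34), R), 1) = Add(1, Mul(Rational(-1, 34), R)))
Mul(Pow(Add(414, 3624), Rational(1, 2)), Pow(Function('k')(-31), -1)) = Mul(Pow(Add(414, 3624), Rational(1, 2)), Pow(Add(1, Mul(Rational(-1, 34), -31)), -1)) = Mul(Pow(4038, Rational(1, 2)), Pow(Add(1, Rational(31, 34)), -1)) = Mul(Pow(4038, Rational(1, 2)), Pow(Rational(65, 34), -1)) = Mul(Pow(4038, Rational(1, 2)), Rational(34, 65)) = Mul(Rational(34, 65), Pow(4038, Rational(1, 2)))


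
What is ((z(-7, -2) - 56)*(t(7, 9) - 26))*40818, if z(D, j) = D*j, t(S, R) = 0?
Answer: 44573256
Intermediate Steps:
((z(-7, -2) - 56)*(t(7, 9) - 26))*40818 = ((-7*(-2) - 56)*(0 - 26))*40818 = ((14 - 56)*(-26))*40818 = -42*(-26)*40818 = 1092*40818 = 44573256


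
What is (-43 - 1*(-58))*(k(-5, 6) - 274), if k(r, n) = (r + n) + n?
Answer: -4005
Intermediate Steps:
k(r, n) = r + 2*n (k(r, n) = (n + r) + n = r + 2*n)
(-43 - 1*(-58))*(k(-5, 6) - 274) = (-43 - 1*(-58))*((-5 + 2*6) - 274) = (-43 + 58)*((-5 + 12) - 274) = 15*(7 - 274) = 15*(-267) = -4005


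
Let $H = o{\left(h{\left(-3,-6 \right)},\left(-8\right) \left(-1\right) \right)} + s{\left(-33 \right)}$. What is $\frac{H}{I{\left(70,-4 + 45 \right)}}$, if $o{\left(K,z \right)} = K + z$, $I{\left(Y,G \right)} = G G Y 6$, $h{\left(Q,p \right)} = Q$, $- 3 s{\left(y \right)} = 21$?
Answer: $- \frac{1}{353010} \approx -2.8328 \cdot 10^{-6}$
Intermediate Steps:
$s{\left(y \right)} = -7$ ($s{\left(y \right)} = \left(- \frac{1}{3}\right) 21 = -7$)
$I{\left(Y,G \right)} = 6 Y G^{2}$ ($I{\left(Y,G \right)} = G 6 G Y = 6 Y G^{2}$)
$H = -2$ ($H = \left(-3 - -8\right) - 7 = \left(-3 + 8\right) - 7 = 5 - 7 = -2$)
$\frac{H}{I{\left(70,-4 + 45 \right)}} = - \frac{2}{6 \cdot 70 \left(-4 + 45\right)^{2}} = - \frac{2}{6 \cdot 70 \cdot 41^{2}} = - \frac{2}{6 \cdot 70 \cdot 1681} = - \frac{2}{706020} = \left(-2\right) \frac{1}{706020} = - \frac{1}{353010}$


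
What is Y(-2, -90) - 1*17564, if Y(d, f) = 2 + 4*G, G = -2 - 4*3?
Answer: -17618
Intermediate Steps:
G = -14 (G = -2 - 12 = -14)
Y(d, f) = -54 (Y(d, f) = 2 + 4*(-14) = 2 - 56 = -54)
Y(-2, -90) - 1*17564 = -54 - 1*17564 = -54 - 17564 = -17618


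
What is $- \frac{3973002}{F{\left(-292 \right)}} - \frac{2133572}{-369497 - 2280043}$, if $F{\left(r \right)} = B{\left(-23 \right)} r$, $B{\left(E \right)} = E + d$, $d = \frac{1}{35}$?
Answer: $- \frac{15330461489021}{25917800280} \approx -591.5$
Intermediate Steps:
$d = \frac{1}{35} \approx 0.028571$
$B{\left(E \right)} = \frac{1}{35} + E$ ($B{\left(E \right)} = E + \frac{1}{35} = \frac{1}{35} + E$)
$F{\left(r \right)} = - \frac{804 r}{35}$ ($F{\left(r \right)} = \left(\frac{1}{35} - 23\right) r = - \frac{804 r}{35}$)
$- \frac{3973002}{F{\left(-292 \right)}} - \frac{2133572}{-369497 - 2280043} = - \frac{3973002}{\left(- \frac{804}{35}\right) \left(-292\right)} - \frac{2133572}{-369497 - 2280043} = - \frac{3973002}{\frac{234768}{35}} - \frac{2133572}{-2649540} = \left(-3973002\right) \frac{35}{234768} - - \frac{533393}{662385} = - \frac{23175845}{39128} + \frac{533393}{662385} = - \frac{15330461489021}{25917800280}$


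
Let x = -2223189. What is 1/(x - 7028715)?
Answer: -1/9251904 ≈ -1.0809e-7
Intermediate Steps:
1/(x - 7028715) = 1/(-2223189 - 7028715) = 1/(-9251904) = -1/9251904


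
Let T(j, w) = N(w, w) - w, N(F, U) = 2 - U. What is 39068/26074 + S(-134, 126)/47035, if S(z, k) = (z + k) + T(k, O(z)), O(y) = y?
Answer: 922197384/613195295 ≈ 1.5039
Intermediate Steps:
T(j, w) = 2 - 2*w (T(j, w) = (2 - w) - w = 2 - 2*w)
S(z, k) = 2 + k - z (S(z, k) = (z + k) + (2 - 2*z) = (k + z) + (2 - 2*z) = 2 + k - z)
39068/26074 + S(-134, 126)/47035 = 39068/26074 + (2 + 126 - 1*(-134))/47035 = 39068*(1/26074) + (2 + 126 + 134)*(1/47035) = 19534/13037 + 262*(1/47035) = 19534/13037 + 262/47035 = 922197384/613195295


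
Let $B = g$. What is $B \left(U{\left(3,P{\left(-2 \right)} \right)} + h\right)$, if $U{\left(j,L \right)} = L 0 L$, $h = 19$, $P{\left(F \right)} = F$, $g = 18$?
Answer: $342$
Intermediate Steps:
$B = 18$
$U{\left(j,L \right)} = 0$ ($U{\left(j,L \right)} = 0 L = 0$)
$B \left(U{\left(3,P{\left(-2 \right)} \right)} + h\right) = 18 \left(0 + 19\right) = 18 \cdot 19 = 342$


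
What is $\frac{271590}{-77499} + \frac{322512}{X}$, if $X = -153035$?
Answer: $- \frac{22185711046}{3953353155} \approx -5.6119$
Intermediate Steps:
$\frac{271590}{-77499} + \frac{322512}{X} = \frac{271590}{-77499} + \frac{322512}{-153035} = 271590 \left(- \frac{1}{77499}\right) + 322512 \left(- \frac{1}{153035}\right) = - \frac{90530}{25833} - \frac{322512}{153035} = - \frac{22185711046}{3953353155}$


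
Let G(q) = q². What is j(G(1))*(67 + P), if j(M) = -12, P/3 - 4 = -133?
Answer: 3840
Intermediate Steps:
P = -387 (P = 12 + 3*(-133) = 12 - 399 = -387)
j(G(1))*(67 + P) = -12*(67 - 387) = -12*(-320) = 3840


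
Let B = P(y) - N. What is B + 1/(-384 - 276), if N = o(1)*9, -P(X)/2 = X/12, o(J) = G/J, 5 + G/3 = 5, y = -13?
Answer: 1429/660 ≈ 2.1651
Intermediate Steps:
G = 0 (G = -15 + 3*5 = -15 + 15 = 0)
o(J) = 0 (o(J) = 0/J = 0)
P(X) = -X/6 (P(X) = -2*X/12 = -X/6)
N = 0 (N = 0*9 = 0)
B = 13/6 (B = -⅙*(-13) - 1*0 = 13/6 + 0 = 13/6 ≈ 2.1667)
B + 1/(-384 - 276) = 13/6 + 1/(-384 - 276) = 13/6 + 1/(-660) = 13/6 - 1/660 = 1429/660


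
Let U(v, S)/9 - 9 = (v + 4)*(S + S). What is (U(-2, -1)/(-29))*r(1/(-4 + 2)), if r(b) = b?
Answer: 45/58 ≈ 0.77586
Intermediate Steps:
U(v, S) = 81 + 18*S*(4 + v) (U(v, S) = 81 + 9*((v + 4)*(S + S)) = 81 + 9*((4 + v)*(2*S)) = 81 + 9*(2*S*(4 + v)) = 81 + 18*S*(4 + v))
(U(-2, -1)/(-29))*r(1/(-4 + 2)) = ((81 + 72*(-1) + 18*(-1)*(-2))/(-29))/(-4 + 2) = ((81 - 72 + 36)*(-1/29))/(-2) = (45*(-1/29))*(-½) = -45/29*(-½) = 45/58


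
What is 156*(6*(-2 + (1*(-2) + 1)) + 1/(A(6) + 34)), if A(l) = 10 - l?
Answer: -53274/19 ≈ -2803.9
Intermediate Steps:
156*(6*(-2 + (1*(-2) + 1)) + 1/(A(6) + 34)) = 156*(6*(-2 + (1*(-2) + 1)) + 1/((10 - 1*6) + 34)) = 156*(6*(-2 + (-2 + 1)) + 1/((10 - 6) + 34)) = 156*(6*(-2 - 1) + 1/(4 + 34)) = 156*(6*(-3) + 1/38) = 156*(-18 + 1/38) = 156*(-683/38) = -53274/19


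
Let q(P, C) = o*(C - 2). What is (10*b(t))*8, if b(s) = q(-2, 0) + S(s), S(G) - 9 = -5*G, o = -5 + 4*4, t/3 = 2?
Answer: -3440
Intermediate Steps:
t = 6 (t = 3*2 = 6)
o = 11 (o = -5 + 16 = 11)
q(P, C) = -22 + 11*C (q(P, C) = 11*(C - 2) = 11*(-2 + C) = -22 + 11*C)
S(G) = 9 - 5*G
b(s) = -13 - 5*s (b(s) = (-22 + 11*0) + (9 - 5*s) = (-22 + 0) + (9 - 5*s) = -22 + (9 - 5*s) = -13 - 5*s)
(10*b(t))*8 = (10*(-13 - 5*6))*8 = (10*(-13 - 30))*8 = (10*(-43))*8 = -430*8 = -3440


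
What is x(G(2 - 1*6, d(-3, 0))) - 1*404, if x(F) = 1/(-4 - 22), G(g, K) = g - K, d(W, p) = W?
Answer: -10505/26 ≈ -404.04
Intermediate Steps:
x(F) = -1/26 (x(F) = 1/(-26) = -1/26)
x(G(2 - 1*6, d(-3, 0))) - 1*404 = -1/26 - 1*404 = -1/26 - 404 = -10505/26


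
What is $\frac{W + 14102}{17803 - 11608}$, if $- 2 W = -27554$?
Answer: $\frac{9293}{2065} \approx 4.5002$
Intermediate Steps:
$W = 13777$ ($W = \left(- \frac{1}{2}\right) \left(-27554\right) = 13777$)
$\frac{W + 14102}{17803 - 11608} = \frac{13777 + 14102}{17803 - 11608} = \frac{27879}{6195} = 27879 \cdot \frac{1}{6195} = \frac{9293}{2065}$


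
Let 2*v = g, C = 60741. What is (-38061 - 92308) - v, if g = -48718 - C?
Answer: -151279/2 ≈ -75640.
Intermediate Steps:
g = -109459 (g = -48718 - 1*60741 = -48718 - 60741 = -109459)
v = -109459/2 (v = (1/2)*(-109459) = -109459/2 ≈ -54730.)
(-38061 - 92308) - v = (-38061 - 92308) - 1*(-109459/2) = -130369 + 109459/2 = -151279/2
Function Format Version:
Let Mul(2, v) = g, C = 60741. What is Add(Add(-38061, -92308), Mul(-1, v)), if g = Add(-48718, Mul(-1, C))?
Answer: Rational(-151279, 2) ≈ -75640.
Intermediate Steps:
g = -109459 (g = Add(-48718, Mul(-1, 60741)) = Add(-48718, -60741) = -109459)
v = Rational(-109459, 2) (v = Mul(Rational(1, 2), -109459) = Rational(-109459, 2) ≈ -54730.)
Add(Add(-38061, -92308), Mul(-1, v)) = Add(Add(-38061, -92308), Mul(-1, Rational(-109459, 2))) = Add(-130369, Rational(109459, 2)) = Rational(-151279, 2)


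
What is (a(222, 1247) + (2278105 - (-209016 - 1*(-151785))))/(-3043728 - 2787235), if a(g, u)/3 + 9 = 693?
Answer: -2337388/5830963 ≈ -0.40086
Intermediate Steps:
a(g, u) = 2052 (a(g, u) = -27 + 3*693 = -27 + 2079 = 2052)
(a(222, 1247) + (2278105 - (-209016 - 1*(-151785))))/(-3043728 - 2787235) = (2052 + (2278105 - (-209016 - 1*(-151785))))/(-3043728 - 2787235) = (2052 + (2278105 - (-209016 + 151785)))/(-5830963) = (2052 + (2278105 - 1*(-57231)))*(-1/5830963) = (2052 + (2278105 + 57231))*(-1/5830963) = (2052 + 2335336)*(-1/5830963) = 2337388*(-1/5830963) = -2337388/5830963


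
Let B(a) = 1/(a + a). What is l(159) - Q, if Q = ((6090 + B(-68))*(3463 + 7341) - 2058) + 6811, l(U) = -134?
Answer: -2237239697/34 ≈ -6.5801e+7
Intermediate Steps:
B(a) = 1/(2*a)
Q = 2237235141/34 (Q = ((6090 + (½)/(-68))*(3463 + 7341) - 2058) + 6811 = ((6090 + (½)*(-1/68))*10804 - 2058) + 6811 = ((6090 - 1/136)*10804 - 2058) + 6811 = ((828239/136)*10804 - 2058) + 6811 = (2237073539/34 - 2058) + 6811 = 2237003567/34 + 6811 = 2237235141/34 ≈ 6.5801e+7)
l(159) - Q = -134 - 1*2237235141/34 = -134 - 2237235141/34 = -2237239697/34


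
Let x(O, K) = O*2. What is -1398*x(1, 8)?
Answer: -2796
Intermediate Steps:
x(O, K) = 2*O
-1398*x(1, 8) = -2796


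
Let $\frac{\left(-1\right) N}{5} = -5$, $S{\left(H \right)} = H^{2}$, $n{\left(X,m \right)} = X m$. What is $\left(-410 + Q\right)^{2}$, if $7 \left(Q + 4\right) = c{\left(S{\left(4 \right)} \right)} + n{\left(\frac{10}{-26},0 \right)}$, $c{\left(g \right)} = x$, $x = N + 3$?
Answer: $168100$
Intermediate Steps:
$N = 25$ ($N = \left(-5\right) \left(-5\right) = 25$)
$x = 28$ ($x = 25 + 3 = 28$)
$c{\left(g \right)} = 28$
$Q = 0$ ($Q = -4 + \frac{28 + \frac{10}{-26} \cdot 0}{7} = -4 + \frac{28 + 10 \left(- \frac{1}{26}\right) 0}{7} = -4 + \frac{28 - 0}{7} = -4 + \frac{28 + 0}{7} = -4 + \frac{1}{7} \cdot 28 = -4 + 4 = 0$)
$\left(-410 + Q\right)^{2} = \left(-410 + 0\right)^{2} = \left(-410\right)^{2} = 168100$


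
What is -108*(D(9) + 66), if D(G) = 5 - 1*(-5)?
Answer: -8208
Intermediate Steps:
D(G) = 10 (D(G) = 5 + 5 = 10)
-108*(D(9) + 66) = -108*(10 + 66) = -108*76 = -8208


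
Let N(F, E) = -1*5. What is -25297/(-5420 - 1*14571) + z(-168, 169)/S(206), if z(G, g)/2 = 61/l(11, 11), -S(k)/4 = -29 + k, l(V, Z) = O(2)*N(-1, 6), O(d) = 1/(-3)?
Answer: 13705779/11794690 ≈ 1.1620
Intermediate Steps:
N(F, E) = -5
O(d) = -⅓
l(V, Z) = 5/3 (l(V, Z) = -⅓*(-5) = 5/3)
S(k) = 116 - 4*k (S(k) = -4*(-29 + k) = 116 - 4*k)
z(G, g) = 366/5 (z(G, g) = 2*(61/(5/3)) = 2*(61*(⅗)) = 2*(183/5) = 366/5)
-25297/(-5420 - 1*14571) + z(-168, 169)/S(206) = -25297/(-5420 - 1*14571) + 366/(5*(116 - 4*206)) = -25297/(-5420 - 14571) + 366/(5*(116 - 824)) = -25297/(-19991) + (366/5)/(-708) = -25297*(-1/19991) + (366/5)*(-1/708) = 25297/19991 - 61/590 = 13705779/11794690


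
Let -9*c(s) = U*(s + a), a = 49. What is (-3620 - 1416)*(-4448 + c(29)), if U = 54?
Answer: 24756976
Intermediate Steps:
c(s) = -294 - 6*s (c(s) = -6*(s + 49) = -6*(49 + s) = -(2646 + 54*s)/9 = -294 - 6*s)
(-3620 - 1416)*(-4448 + c(29)) = (-3620 - 1416)*(-4448 + (-294 - 6*29)) = -5036*(-4448 + (-294 - 174)) = -5036*(-4448 - 468) = -5036*(-4916) = 24756976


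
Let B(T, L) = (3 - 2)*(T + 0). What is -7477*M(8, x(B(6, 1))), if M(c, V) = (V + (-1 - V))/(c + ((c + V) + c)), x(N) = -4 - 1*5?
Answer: 7477/15 ≈ 498.47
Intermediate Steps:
B(T, L) = T (B(T, L) = 1*T = T)
x(N) = -9 (x(N) = -4 - 5 = -9)
M(c, V) = -1/(V + 3*c) (M(c, V) = -1/(c + ((V + c) + c)) = -1/(c + (V + 2*c)) = -1/(V + 3*c))
-7477*M(8, x(B(6, 1))) = -(-7477)/(-9 + 3*8) = -(-7477)/(-9 + 24) = -(-7477)/15 = -7477*(-1/15) = 7477/15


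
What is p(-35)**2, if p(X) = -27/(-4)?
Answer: 729/16 ≈ 45.563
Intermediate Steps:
p(X) = 27/4 (p(X) = -27*(-1/4) = 27/4)
p(-35)**2 = (27/4)**2 = 729/16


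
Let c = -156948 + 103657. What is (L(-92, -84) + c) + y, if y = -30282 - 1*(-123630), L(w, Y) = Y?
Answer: 39973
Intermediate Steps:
c = -53291
y = 93348 (y = -30282 + 123630 = 93348)
(L(-92, -84) + c) + y = (-84 - 53291) + 93348 = -53375 + 93348 = 39973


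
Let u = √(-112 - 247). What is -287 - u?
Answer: -287 - I*√359 ≈ -287.0 - 18.947*I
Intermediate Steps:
u = I*√359 (u = √(-359) = I*√359 ≈ 18.947*I)
-287 - u = -287 - I*√359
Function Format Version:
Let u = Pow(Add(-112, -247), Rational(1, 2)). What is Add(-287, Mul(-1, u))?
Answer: Add(-287, Mul(-1, I, Pow(359, Rational(1, 2)))) ≈ Add(-287.00, Mul(-18.947, I))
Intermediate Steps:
u = Mul(I, Pow(359, Rational(1, 2))) (u = Pow(-359, Rational(1, 2)) = Mul(I, Pow(359, Rational(1, 2))) ≈ Mul(18.947, I))
Add(-287, Mul(-1, u)) = Add(-287, Mul(-1, Mul(I, Pow(359, Rational(1, 2))))) = Add(-287, Mul(-1, I, Pow(359, Rational(1, 2))))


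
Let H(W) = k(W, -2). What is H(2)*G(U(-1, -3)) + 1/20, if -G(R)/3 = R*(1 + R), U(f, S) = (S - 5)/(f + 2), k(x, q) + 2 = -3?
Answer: 16801/20 ≈ 840.05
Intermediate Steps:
k(x, q) = -5 (k(x, q) = -2 - 3 = -5)
U(f, S) = (-5 + S)/(2 + f)
H(W) = -5
G(R) = -3*R*(1 + R)
H(2)*G(U(-1, -3)) + 1/20 = -(-15)*(-5 - 3)/(2 - 1)*(1 + (-5 - 3)/(2 - 1)) + 1/20 = -(-15)*-8/1*(1 - 8/1) + 1/20 = -(-15)*1*(-8)*(1 + 1*(-8)) + 1/20 = -(-15)*(-8)*(1 - 8) + 1/20 = -(-15)*(-8)*(-7) + 1/20 = -5*(-168) + 1/20 = 840 + 1/20 = 16801/20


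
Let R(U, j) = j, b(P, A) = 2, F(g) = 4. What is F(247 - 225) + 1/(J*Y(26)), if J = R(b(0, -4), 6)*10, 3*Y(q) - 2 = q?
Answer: 2241/560 ≈ 4.0018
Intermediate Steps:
Y(q) = ⅔ + q/3
J = 60 (J = 6*10 = 60)
F(247 - 225) + 1/(J*Y(26)) = 4 + 1/(60*(⅔ + (⅓)*26)) = 4 + 1/(60*(⅔ + 26/3)) = 4 + 1/(60*(28/3)) = 4 + 1/560 = 2241/560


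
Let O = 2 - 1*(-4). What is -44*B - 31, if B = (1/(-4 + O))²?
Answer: -42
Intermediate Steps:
O = 6 (O = 2 + 4 = 6)
B = ¼ (B = (1/(-4 + 6))² = (1/2)² = (½)² = ¼ ≈ 0.25000)
-44*B - 31 = -44*¼ - 31 = -11 - 31 = -42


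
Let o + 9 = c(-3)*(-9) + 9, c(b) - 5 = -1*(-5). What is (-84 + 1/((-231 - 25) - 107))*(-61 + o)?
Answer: 4604443/363 ≈ 12684.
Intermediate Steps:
c(b) = 10 (c(b) = 5 - 1*(-5) = 5 + 5 = 10)
o = -90 (o = -9 + (10*(-9) + 9) = -9 + (-90 + 9) = -9 - 81 = -90)
(-84 + 1/((-231 - 25) - 107))*(-61 + o) = (-84 + 1/((-231 - 25) - 107))*(-61 - 90) = (-84 + 1/(-256 - 107))*(-151) = (-84 + 1/(-363))*(-151) = (-84 - 1/363)*(-151) = -30493/363*(-151) = 4604443/363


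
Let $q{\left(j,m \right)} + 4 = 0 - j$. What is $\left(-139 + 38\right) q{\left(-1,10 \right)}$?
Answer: $303$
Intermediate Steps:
$q{\left(j,m \right)} = -4 - j$ ($q{\left(j,m \right)} = -4 + \left(0 - j\right) = -4 - j$)
$\left(-139 + 38\right) q{\left(-1,10 \right)} = \left(-139 + 38\right) \left(-4 - -1\right) = - 101 \left(-4 + 1\right) = \left(-101\right) \left(-3\right) = 303$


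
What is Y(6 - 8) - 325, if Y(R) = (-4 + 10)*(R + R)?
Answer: -349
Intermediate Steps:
Y(R) = 12*R (Y(R) = 6*(2*R) = 12*R)
Y(6 - 8) - 325 = 12*(6 - 8) - 325 = 12*(-2) - 325 = -24 - 325 = -349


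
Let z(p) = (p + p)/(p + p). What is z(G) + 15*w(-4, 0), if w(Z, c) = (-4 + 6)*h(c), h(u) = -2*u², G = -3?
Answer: 1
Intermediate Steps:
w(Z, c) = -4*c² (w(Z, c) = (-4 + 6)*(-2*c²) = 2*(-2*c²) = -4*c²)
z(p) = 1 (z(p) = (2*p)/((2*p)) = (2*p)*(1/(2*p)) = 1)
z(G) + 15*w(-4, 0) = 1 + 15*(-4*0²) = 1 + 15*(-4*0) = 1 + 15*0 = 1 + 0 = 1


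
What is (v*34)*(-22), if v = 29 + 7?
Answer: -26928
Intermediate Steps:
v = 36
(v*34)*(-22) = (36*34)*(-22) = 1224*(-22) = -26928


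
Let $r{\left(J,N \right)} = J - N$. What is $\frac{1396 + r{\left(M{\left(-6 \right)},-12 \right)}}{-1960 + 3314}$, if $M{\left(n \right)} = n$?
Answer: $\frac{701}{677} \approx 1.0354$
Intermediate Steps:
$\frac{1396 + r{\left(M{\left(-6 \right)},-12 \right)}}{-1960 + 3314} = \frac{1396 - -6}{-1960 + 3314} = \frac{1396 + \left(-6 + 12\right)}{1354} = \left(1396 + 6\right) \frac{1}{1354} = 1402 \cdot \frac{1}{1354} = \frac{701}{677}$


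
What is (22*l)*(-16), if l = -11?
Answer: 3872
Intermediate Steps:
(22*l)*(-16) = (22*(-11))*(-16) = -242*(-16) = 3872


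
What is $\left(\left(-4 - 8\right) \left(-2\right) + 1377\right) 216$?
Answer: $302616$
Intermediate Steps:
$\left(\left(-4 - 8\right) \left(-2\right) + 1377\right) 216 = \left(\left(-12\right) \left(-2\right) + 1377\right) 216 = \left(24 + 1377\right) 216 = 1401 \cdot 216 = 302616$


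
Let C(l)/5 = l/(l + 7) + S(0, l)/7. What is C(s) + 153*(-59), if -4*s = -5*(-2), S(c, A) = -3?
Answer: -569011/63 ≈ -9031.9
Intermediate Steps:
s = -5/2 (s = -(-5)*(-2)/4 = -¼*10 = -5/2 ≈ -2.5000)
C(l) = -15/7 + 5*l/(7 + l) (C(l) = 5*(l/(l + 7) - 3/7) = 5*(l/(7 + l) - 3*⅐) = 5*(l/(7 + l) - 3/7) = 5*(-3/7 + l/(7 + l)) = -15/7 + 5*l/(7 + l))
C(s) + 153*(-59) = 5*(-21 + 4*(-5/2))/(7*(7 - 5/2)) + 153*(-59) = 5*(-21 - 10)/(7*(9/2)) - 9027 = (5/7)*(2/9)*(-31) - 9027 = -310/63 - 9027 = -569011/63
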